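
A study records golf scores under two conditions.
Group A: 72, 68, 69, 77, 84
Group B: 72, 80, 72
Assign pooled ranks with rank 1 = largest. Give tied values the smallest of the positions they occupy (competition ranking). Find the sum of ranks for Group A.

Sorted (descending): 84, 80, 77, 72, 72, 72, 69, 68
The 3 values of 72 occupy positions 4–6 → each gets rank 4.
Group A values → pooled ranks: 72→4, 68→8, 69→7, 77→3, 84→1
Rank sum = 4 + 8 + 7 + 3 + 1 = 23

23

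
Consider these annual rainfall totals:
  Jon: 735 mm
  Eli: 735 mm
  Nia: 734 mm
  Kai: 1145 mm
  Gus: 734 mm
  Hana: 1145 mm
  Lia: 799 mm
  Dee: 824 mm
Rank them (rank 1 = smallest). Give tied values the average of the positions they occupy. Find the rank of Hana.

Sorted (ascending): 734, 734, 735, 735, 799, 824, 1145, 1145
The 2 values of 734 occupy positions 1–2 → average rank (1+2)/2 = 1.5.
The 2 values of 735 occupy positions 3–4 → average rank (3+4)/2 = 3.5.
The 2 values of 1145 occupy positions 7–8 → average rank (7+8)/2 = 7.5.
Hana has value 1145 mm → rank 7.5.

7.5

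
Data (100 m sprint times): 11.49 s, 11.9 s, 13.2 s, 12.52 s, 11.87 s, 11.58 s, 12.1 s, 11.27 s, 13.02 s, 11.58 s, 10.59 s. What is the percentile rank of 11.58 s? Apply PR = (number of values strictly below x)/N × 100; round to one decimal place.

27.3

N = 11.
Strictly below 11.58: 3. Equal to 11.58: 2.
PR = 3/11 × 100 = 27.3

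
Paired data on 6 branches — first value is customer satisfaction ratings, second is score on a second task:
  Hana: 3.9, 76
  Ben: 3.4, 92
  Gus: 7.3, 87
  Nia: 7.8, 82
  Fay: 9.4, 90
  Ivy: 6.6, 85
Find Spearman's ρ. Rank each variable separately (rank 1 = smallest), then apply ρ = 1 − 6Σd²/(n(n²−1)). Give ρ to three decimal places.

-0.029

Ranks of variable 1: 2, 1, 4, 5, 6, 3
Ranks of variable 2: 1, 6, 4, 2, 5, 3
d = r₁ − r₂: 1, -5, 0, 3, 1, 0
d²: 1, 25, 0, 9, 1, 0; Σd² = 36
ρ = 1 − 6·36/(6·35) = 1 − 216/210 = -0.029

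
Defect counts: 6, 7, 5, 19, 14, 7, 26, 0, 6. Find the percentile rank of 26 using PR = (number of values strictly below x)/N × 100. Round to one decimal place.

88.9

N = 9.
Strictly below 26: 8. Equal to 26: 1.
PR = 8/9 × 100 = 88.9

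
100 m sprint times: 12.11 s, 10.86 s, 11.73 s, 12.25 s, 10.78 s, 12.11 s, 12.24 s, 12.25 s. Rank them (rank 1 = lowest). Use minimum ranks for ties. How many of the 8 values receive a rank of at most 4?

5

Sorted (ascending): 10.78, 10.86, 11.73, 12.11, 12.11, 12.24, 12.25, 12.25
The 2 values of 12.11 occupy positions 4–5 → each gets rank 4.
The 2 values of 12.25 occupy positions 7–8 → each gets rank 7.
Ranks ≤ 4: {1, 2, 3, 4, 4} → 5 values.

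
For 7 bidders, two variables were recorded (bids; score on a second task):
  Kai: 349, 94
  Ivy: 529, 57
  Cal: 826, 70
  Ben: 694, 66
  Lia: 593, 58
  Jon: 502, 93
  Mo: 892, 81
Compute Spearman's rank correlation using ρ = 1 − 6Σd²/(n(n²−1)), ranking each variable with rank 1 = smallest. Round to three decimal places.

Ranks of variable 1: 1, 3, 6, 5, 4, 2, 7
Ranks of variable 2: 7, 1, 4, 3, 2, 6, 5
d = r₁ − r₂: -6, 2, 2, 2, 2, -4, 2
d²: 36, 4, 4, 4, 4, 16, 4; Σd² = 72
ρ = 1 − 6·72/(7·48) = 1 − 432/336 = -0.286

-0.286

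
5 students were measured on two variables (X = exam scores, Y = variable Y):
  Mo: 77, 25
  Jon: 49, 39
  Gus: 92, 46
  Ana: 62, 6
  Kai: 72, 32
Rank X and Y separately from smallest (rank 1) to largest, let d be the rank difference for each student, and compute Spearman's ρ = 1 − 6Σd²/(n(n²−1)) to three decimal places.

Ranks of variable 1: 4, 1, 5, 2, 3
Ranks of variable 2: 2, 4, 5, 1, 3
d = r₁ − r₂: 2, -3, 0, 1, 0
d²: 4, 9, 0, 1, 0; Σd² = 14
ρ = 1 − 6·14/(5·24) = 1 − 84/120 = 0.300

0.300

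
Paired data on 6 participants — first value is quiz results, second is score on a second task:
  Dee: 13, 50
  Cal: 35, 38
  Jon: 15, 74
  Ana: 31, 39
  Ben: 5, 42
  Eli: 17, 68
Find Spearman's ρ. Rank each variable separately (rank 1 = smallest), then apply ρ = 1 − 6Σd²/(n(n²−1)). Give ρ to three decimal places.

-0.486

Ranks of variable 1: 2, 6, 3, 5, 1, 4
Ranks of variable 2: 4, 1, 6, 2, 3, 5
d = r₁ − r₂: -2, 5, -3, 3, -2, -1
d²: 4, 25, 9, 9, 4, 1; Σd² = 52
ρ = 1 − 6·52/(6·35) = 1 − 312/210 = -0.486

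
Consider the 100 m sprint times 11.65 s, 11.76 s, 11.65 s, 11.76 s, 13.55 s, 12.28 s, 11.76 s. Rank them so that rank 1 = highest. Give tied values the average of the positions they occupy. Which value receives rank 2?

Sorted (descending): 13.55, 12.28, 11.76, 11.76, 11.76, 11.65, 11.65
The 3 values of 11.76 occupy positions 3–5 → average rank 4.
The 2 values of 11.65 occupy positions 6–7 → average rank (6+7)/2 = 6.5.
Rank 2 → value 12.28.

12.28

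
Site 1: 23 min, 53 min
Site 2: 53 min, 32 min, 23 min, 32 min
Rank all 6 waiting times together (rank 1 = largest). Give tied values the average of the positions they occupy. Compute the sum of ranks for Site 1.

Sorted (descending): 53, 53, 32, 32, 23, 23
The 2 values of 53 occupy positions 1–2 → average rank (1+2)/2 = 1.5.
The 2 values of 32 occupy positions 3–4 → average rank (3+4)/2 = 3.5.
The 2 values of 23 occupy positions 5–6 → average rank (5+6)/2 = 5.5.
Site 1 values → pooled ranks: 23→5.5, 53→1.5
Rank sum = 5.5 + 1.5 = 7

7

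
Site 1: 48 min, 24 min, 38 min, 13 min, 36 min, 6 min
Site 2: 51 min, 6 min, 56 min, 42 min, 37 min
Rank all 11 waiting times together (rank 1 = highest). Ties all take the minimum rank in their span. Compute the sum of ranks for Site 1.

Sorted (descending): 56, 51, 48, 42, 38, 37, 36, 24, 13, 6, 6
The 2 values of 6 occupy positions 10–11 → each gets rank 10.
Site 1 values → pooled ranks: 48→3, 24→8, 38→5, 13→9, 36→7, 6→10
Rank sum = 3 + 8 + 5 + 9 + 7 + 10 = 42

42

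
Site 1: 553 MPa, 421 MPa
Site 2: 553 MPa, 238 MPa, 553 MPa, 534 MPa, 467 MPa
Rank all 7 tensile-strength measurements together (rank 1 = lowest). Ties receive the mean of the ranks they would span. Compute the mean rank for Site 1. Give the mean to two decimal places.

Sorted (ascending): 238, 421, 467, 534, 553, 553, 553
The 3 values of 553 occupy positions 5–7 → average rank 6.
Site 1 values → pooled ranks: 553→6, 421→2
Mean rank = (6 + 2) / 2 = 4.00

4.00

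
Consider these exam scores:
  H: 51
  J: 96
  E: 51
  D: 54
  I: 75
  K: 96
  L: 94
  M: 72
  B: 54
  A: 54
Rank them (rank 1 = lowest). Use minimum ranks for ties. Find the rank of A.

Sorted (ascending): 51, 51, 54, 54, 54, 72, 75, 94, 96, 96
The 2 values of 51 occupy positions 1–2 → each gets rank 1.
The 3 values of 54 occupy positions 3–5 → each gets rank 3.
The 2 values of 96 occupy positions 9–10 → each gets rank 9.
A has value 54 → rank 3.

3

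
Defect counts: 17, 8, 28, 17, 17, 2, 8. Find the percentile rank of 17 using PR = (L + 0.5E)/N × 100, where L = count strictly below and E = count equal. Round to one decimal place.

64.3

N = 7.
Strictly below 17: 3. Equal to 17: 3.
PR = (3 + 0.5·3)/7 × 100 = 64.3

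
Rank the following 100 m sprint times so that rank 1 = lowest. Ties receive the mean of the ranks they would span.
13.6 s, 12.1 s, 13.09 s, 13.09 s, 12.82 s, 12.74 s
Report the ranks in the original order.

6, 1, 4.5, 4.5, 3, 2

Sorted (ascending): 12.1, 12.74, 12.82, 13.09, 13.09, 13.6
The 2 values of 13.09 occupy positions 4–5 → average rank (4+5)/2 = 4.5.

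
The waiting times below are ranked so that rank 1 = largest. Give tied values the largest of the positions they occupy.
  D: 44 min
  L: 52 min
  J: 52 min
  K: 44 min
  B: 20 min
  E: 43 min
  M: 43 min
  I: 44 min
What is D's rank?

Sorted (descending): 52, 52, 44, 44, 44, 43, 43, 20
The 2 values of 52 occupy positions 1–2 → each gets rank 2.
The 3 values of 44 occupy positions 3–5 → each gets rank 5.
The 2 values of 43 occupy positions 6–7 → each gets rank 7.
D has value 44 min → rank 5.

5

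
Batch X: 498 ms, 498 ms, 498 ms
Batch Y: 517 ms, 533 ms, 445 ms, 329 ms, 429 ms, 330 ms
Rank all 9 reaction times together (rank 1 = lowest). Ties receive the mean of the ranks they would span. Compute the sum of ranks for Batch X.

Sorted (ascending): 329, 330, 429, 445, 498, 498, 498, 517, 533
The 3 values of 498 occupy positions 5–7 → average rank 6.
Batch X values → pooled ranks: 498→6, 498→6, 498→6
Rank sum = 6 + 6 + 6 = 18

18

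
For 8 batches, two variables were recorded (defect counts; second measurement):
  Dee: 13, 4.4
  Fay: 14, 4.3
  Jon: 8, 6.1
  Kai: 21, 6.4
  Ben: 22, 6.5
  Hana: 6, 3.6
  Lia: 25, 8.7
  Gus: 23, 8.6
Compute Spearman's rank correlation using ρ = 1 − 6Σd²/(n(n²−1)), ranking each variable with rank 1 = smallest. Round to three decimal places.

0.905

Ranks of variable 1: 3, 4, 2, 5, 6, 1, 8, 7
Ranks of variable 2: 3, 2, 4, 5, 6, 1, 8, 7
d = r₁ − r₂: 0, 2, -2, 0, 0, 0, 0, 0
d²: 0, 4, 4, 0, 0, 0, 0, 0; Σd² = 8
ρ = 1 − 6·8/(8·63) = 1 − 48/504 = 0.905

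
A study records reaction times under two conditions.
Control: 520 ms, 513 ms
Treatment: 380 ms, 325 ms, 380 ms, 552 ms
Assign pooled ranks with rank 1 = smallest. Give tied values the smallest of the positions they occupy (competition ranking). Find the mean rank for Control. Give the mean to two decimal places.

Sorted (ascending): 325, 380, 380, 513, 520, 552
The 2 values of 380 occupy positions 2–3 → each gets rank 2.
Control values → pooled ranks: 520→5, 513→4
Mean rank = (5 + 4) / 2 = 4.50

4.50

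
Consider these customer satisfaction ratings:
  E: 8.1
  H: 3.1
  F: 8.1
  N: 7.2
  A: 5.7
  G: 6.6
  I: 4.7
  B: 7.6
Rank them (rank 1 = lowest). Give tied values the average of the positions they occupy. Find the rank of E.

7.5

Sorted (ascending): 3.1, 4.7, 5.7, 6.6, 7.2, 7.6, 8.1, 8.1
The 2 values of 8.1 occupy positions 7–8 → average rank (7+8)/2 = 7.5.
E has value 8.1 → rank 7.5.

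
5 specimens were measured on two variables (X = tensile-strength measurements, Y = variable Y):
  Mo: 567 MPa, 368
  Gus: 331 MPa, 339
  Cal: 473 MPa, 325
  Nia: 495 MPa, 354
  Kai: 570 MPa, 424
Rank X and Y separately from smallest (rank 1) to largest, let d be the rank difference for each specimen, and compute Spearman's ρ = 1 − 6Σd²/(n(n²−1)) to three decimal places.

Ranks of variable 1: 4, 1, 2, 3, 5
Ranks of variable 2: 4, 2, 1, 3, 5
d = r₁ − r₂: 0, -1, 1, 0, 0
d²: 0, 1, 1, 0, 0; Σd² = 2
ρ = 1 − 6·2/(5·24) = 1 − 12/120 = 0.900

0.900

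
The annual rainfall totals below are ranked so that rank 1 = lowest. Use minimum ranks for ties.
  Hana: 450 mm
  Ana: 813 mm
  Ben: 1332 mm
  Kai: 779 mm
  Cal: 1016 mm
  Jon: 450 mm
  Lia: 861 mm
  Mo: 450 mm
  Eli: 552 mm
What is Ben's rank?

Sorted (ascending): 450, 450, 450, 552, 779, 813, 861, 1016, 1332
The 3 values of 450 occupy positions 1–3 → each gets rank 1.
Ben has value 1332 mm → rank 9.

9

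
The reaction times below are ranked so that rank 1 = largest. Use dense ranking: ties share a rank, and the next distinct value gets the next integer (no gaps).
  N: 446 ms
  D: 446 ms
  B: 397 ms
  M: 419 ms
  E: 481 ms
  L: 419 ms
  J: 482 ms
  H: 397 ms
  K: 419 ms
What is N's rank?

3

Sorted (descending): 482, 481, 446, 446, 419, 419, 419, 397, 397
The 2 values of 446 share dense rank 3.
The 3 values of 419 share dense rank 4.
The 2 values of 397 share dense rank 5.
Remaining distinct values take the next consecutive integers.
N has value 446 ms → rank 3.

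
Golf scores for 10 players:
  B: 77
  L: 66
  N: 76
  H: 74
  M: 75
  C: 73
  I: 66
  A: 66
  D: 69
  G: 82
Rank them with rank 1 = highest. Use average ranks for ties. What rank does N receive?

Sorted (descending): 82, 77, 76, 75, 74, 73, 69, 66, 66, 66
The 3 values of 66 occupy positions 8–10 → average rank 9.
N has value 76 → rank 3.

3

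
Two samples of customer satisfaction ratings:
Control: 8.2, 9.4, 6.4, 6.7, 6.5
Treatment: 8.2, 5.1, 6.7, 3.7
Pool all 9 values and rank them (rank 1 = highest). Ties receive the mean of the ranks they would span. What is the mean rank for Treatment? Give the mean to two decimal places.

Sorted (descending): 9.4, 8.2, 8.2, 6.7, 6.7, 6.5, 6.4, 5.1, 3.7
The 2 values of 8.2 occupy positions 2–3 → average rank (2+3)/2 = 2.5.
The 2 values of 6.7 occupy positions 4–5 → average rank (4+5)/2 = 4.5.
Treatment values → pooled ranks: 8.2→2.5, 5.1→8, 6.7→4.5, 3.7→9
Mean rank = (2.5 + 8 + 4.5 + 9) / 4 = 6.00

6.00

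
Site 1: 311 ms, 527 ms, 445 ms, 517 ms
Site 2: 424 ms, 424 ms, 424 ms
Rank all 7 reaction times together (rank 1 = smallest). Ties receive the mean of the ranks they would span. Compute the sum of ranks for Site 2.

9

Sorted (ascending): 311, 424, 424, 424, 445, 517, 527
The 3 values of 424 occupy positions 2–4 → average rank 3.
Site 2 values → pooled ranks: 424→3, 424→3, 424→3
Rank sum = 3 + 3 + 3 = 9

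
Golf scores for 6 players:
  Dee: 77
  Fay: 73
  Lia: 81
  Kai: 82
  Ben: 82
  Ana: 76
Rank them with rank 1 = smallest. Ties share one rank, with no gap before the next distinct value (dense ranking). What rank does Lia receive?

4

Sorted (ascending): 73, 76, 77, 81, 82, 82
The 2 values of 82 share dense rank 5.
Remaining distinct values take the next consecutive integers.
Lia has value 81 → rank 4.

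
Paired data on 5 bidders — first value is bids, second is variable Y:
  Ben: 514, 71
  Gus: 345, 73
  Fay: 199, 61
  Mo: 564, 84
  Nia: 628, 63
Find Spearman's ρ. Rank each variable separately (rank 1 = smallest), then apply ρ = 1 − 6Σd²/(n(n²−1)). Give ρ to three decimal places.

Ranks of variable 1: 3, 2, 1, 4, 5
Ranks of variable 2: 3, 4, 1, 5, 2
d = r₁ − r₂: 0, -2, 0, -1, 3
d²: 0, 4, 0, 1, 9; Σd² = 14
ρ = 1 − 6·14/(5·24) = 1 − 84/120 = 0.300

0.300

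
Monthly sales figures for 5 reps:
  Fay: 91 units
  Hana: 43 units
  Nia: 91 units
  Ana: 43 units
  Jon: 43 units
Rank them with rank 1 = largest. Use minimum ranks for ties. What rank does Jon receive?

Sorted (descending): 91, 91, 43, 43, 43
The 2 values of 91 occupy positions 1–2 → each gets rank 1.
The 3 values of 43 occupy positions 3–5 → each gets rank 3.
Jon has value 43 units → rank 3.

3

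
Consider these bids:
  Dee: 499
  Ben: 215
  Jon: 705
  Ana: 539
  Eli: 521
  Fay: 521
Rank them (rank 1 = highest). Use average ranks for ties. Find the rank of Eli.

Sorted (descending): 705, 539, 521, 521, 499, 215
The 2 values of 521 occupy positions 3–4 → average rank (3+4)/2 = 3.5.
Eli has value 521 → rank 3.5.

3.5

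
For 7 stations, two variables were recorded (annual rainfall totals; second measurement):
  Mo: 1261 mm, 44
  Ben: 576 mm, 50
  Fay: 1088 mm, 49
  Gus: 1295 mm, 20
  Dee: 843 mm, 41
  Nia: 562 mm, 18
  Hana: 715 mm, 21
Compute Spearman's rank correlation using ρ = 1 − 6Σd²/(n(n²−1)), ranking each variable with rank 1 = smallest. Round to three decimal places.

Ranks of variable 1: 6, 2, 5, 7, 4, 1, 3
Ranks of variable 2: 5, 7, 6, 2, 4, 1, 3
d = r₁ − r₂: 1, -5, -1, 5, 0, 0, 0
d²: 1, 25, 1, 25, 0, 0, 0; Σd² = 52
ρ = 1 − 6·52/(7·48) = 1 − 312/336 = 0.071

0.071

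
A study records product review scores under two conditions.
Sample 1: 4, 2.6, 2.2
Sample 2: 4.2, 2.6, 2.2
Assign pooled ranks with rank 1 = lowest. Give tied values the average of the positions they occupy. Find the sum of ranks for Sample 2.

Sorted (ascending): 2.2, 2.2, 2.6, 2.6, 4, 4.2
The 2 values of 2.2 occupy positions 1–2 → average rank (1+2)/2 = 1.5.
The 2 values of 2.6 occupy positions 3–4 → average rank (3+4)/2 = 3.5.
Sample 2 values → pooled ranks: 4.2→6, 2.6→3.5, 2.2→1.5
Rank sum = 6 + 3.5 + 1.5 = 11

11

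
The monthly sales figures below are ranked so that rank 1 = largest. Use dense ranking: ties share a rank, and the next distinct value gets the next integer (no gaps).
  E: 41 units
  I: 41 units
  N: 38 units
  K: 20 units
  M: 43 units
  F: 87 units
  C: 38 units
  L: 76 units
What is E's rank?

4

Sorted (descending): 87, 76, 43, 41, 41, 38, 38, 20
The 2 values of 41 share dense rank 4.
The 2 values of 38 share dense rank 5.
Remaining distinct values take the next consecutive integers.
E has value 41 units → rank 4.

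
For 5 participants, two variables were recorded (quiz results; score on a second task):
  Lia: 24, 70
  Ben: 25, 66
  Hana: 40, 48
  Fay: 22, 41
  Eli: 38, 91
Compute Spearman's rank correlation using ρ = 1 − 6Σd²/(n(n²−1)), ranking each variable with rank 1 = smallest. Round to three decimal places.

Ranks of variable 1: 2, 3, 5, 1, 4
Ranks of variable 2: 4, 3, 2, 1, 5
d = r₁ − r₂: -2, 0, 3, 0, -1
d²: 4, 0, 9, 0, 1; Σd² = 14
ρ = 1 − 6·14/(5·24) = 1 − 84/120 = 0.300

0.300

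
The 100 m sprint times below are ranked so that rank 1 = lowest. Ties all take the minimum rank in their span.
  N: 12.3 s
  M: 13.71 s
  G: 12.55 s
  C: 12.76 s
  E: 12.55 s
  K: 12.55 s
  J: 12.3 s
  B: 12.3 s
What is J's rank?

1

Sorted (ascending): 12.3, 12.3, 12.3, 12.55, 12.55, 12.55, 12.76, 13.71
The 3 values of 12.3 occupy positions 1–3 → each gets rank 1.
The 3 values of 12.55 occupy positions 4–6 → each gets rank 4.
J has value 12.3 s → rank 1.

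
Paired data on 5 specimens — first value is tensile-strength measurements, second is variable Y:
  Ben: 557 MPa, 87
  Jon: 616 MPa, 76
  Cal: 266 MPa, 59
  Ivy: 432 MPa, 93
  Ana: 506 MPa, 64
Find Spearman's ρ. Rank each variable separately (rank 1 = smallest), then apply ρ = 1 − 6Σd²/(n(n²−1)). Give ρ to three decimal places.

Ranks of variable 1: 4, 5, 1, 2, 3
Ranks of variable 2: 4, 3, 1, 5, 2
d = r₁ − r₂: 0, 2, 0, -3, 1
d²: 0, 4, 0, 9, 1; Σd² = 14
ρ = 1 − 6·14/(5·24) = 1 − 84/120 = 0.300

0.300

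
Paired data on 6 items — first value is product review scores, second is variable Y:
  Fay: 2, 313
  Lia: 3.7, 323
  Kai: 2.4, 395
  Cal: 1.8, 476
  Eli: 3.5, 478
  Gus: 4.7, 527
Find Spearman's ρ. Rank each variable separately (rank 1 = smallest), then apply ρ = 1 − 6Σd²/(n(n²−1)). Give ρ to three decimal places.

Ranks of variable 1: 2, 5, 3, 1, 4, 6
Ranks of variable 2: 1, 2, 3, 4, 5, 6
d = r₁ − r₂: 1, 3, 0, -3, -1, 0
d²: 1, 9, 0, 9, 1, 0; Σd² = 20
ρ = 1 − 6·20/(6·35) = 1 − 120/210 = 0.429

0.429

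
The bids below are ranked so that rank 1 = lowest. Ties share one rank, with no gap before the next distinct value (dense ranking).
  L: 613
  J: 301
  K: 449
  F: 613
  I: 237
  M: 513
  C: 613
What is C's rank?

5

Sorted (ascending): 237, 301, 449, 513, 613, 613, 613
The 3 values of 613 share dense rank 5.
Remaining distinct values take the next consecutive integers.
C has value 613 → rank 5.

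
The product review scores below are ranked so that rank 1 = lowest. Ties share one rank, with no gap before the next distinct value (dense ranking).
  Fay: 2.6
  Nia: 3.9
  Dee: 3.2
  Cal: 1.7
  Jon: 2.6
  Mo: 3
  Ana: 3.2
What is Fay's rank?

2

Sorted (ascending): 1.7, 2.6, 2.6, 3, 3.2, 3.2, 3.9
The 2 values of 2.6 share dense rank 2.
The 2 values of 3.2 share dense rank 4.
Remaining distinct values take the next consecutive integers.
Fay has value 2.6 → rank 2.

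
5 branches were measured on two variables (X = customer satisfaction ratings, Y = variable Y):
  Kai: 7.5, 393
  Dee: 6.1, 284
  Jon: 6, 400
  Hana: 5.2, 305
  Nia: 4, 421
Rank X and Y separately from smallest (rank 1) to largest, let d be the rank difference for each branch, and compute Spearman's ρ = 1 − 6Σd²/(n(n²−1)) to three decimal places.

-0.500

Ranks of variable 1: 5, 4, 3, 2, 1
Ranks of variable 2: 3, 1, 4, 2, 5
d = r₁ − r₂: 2, 3, -1, 0, -4
d²: 4, 9, 1, 0, 16; Σd² = 30
ρ = 1 − 6·30/(5·24) = 1 − 180/120 = -0.500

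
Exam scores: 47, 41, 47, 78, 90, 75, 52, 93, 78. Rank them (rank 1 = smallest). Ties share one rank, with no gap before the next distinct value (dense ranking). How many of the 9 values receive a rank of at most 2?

3

Sorted (ascending): 41, 47, 47, 52, 75, 78, 78, 90, 93
The 2 values of 47 share dense rank 2.
The 2 values of 78 share dense rank 5.
Remaining distinct values take the next consecutive integers.
Ranks ≤ 2: {1, 2, 2} → 3 values.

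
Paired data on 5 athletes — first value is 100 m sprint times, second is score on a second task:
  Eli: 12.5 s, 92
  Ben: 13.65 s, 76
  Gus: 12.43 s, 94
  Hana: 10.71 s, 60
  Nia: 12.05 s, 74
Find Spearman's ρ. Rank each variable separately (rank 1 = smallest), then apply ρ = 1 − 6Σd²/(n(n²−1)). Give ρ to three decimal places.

Ranks of variable 1: 4, 5, 3, 1, 2
Ranks of variable 2: 4, 3, 5, 1, 2
d = r₁ − r₂: 0, 2, -2, 0, 0
d²: 0, 4, 4, 0, 0; Σd² = 8
ρ = 1 − 6·8/(5·24) = 1 − 48/120 = 0.600

0.600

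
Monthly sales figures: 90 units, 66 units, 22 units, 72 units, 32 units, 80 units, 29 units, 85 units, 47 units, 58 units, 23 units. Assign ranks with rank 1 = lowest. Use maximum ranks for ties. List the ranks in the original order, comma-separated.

11, 7, 1, 8, 4, 9, 3, 10, 5, 6, 2

Sorted (ascending): 22, 23, 29, 32, 47, 58, 66, 72, 80, 85, 90
No ties — each value takes its position as its rank.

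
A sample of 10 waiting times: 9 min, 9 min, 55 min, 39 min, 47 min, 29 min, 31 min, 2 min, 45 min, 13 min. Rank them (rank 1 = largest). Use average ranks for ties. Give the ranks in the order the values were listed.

8.5, 8.5, 1, 4, 2, 6, 5, 10, 3, 7

Sorted (descending): 55, 47, 45, 39, 31, 29, 13, 9, 9, 2
The 2 values of 9 occupy positions 8–9 → average rank (8+9)/2 = 8.5.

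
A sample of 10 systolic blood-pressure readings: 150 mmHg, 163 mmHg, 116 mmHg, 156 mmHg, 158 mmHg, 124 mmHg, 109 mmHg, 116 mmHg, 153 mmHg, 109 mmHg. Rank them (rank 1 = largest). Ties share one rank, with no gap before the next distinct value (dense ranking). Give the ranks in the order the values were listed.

5, 1, 7, 3, 2, 6, 8, 7, 4, 8

Sorted (descending): 163, 158, 156, 153, 150, 124, 116, 116, 109, 109
The 2 values of 116 share dense rank 7.
The 2 values of 109 share dense rank 8.
Remaining distinct values take the next consecutive integers.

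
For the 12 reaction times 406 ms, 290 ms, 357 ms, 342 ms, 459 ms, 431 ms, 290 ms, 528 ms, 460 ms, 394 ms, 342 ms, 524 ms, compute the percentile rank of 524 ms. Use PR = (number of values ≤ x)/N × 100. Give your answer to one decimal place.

91.7

N = 12.
Strictly below 524: 10. Equal to 524: 1.
PR = 11/12 × 100 = 91.7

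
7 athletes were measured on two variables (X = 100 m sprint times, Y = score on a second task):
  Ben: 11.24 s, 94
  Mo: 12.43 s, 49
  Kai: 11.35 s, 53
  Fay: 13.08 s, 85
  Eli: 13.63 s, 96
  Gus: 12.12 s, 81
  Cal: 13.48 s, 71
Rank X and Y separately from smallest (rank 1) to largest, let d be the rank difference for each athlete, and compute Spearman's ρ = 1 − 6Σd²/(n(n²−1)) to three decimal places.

Ranks of variable 1: 1, 4, 2, 5, 7, 3, 6
Ranks of variable 2: 6, 1, 2, 5, 7, 4, 3
d = r₁ − r₂: -5, 3, 0, 0, 0, -1, 3
d²: 25, 9, 0, 0, 0, 1, 9; Σd² = 44
ρ = 1 − 6·44/(7·48) = 1 − 264/336 = 0.214

0.214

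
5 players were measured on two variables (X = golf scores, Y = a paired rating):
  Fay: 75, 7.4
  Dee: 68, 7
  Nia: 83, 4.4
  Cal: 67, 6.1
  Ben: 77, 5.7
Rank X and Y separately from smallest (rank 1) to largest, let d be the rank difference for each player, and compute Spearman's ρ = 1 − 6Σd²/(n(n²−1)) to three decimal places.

-0.600

Ranks of variable 1: 3, 2, 5, 1, 4
Ranks of variable 2: 5, 4, 1, 3, 2
d = r₁ − r₂: -2, -2, 4, -2, 2
d²: 4, 4, 16, 4, 4; Σd² = 32
ρ = 1 − 6·32/(5·24) = 1 − 192/120 = -0.600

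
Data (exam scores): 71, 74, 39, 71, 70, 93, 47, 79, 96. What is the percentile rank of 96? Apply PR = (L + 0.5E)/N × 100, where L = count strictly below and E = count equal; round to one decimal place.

N = 9.
Strictly below 96: 8. Equal to 96: 1.
PR = (8 + 0.5·1)/9 × 100 = 94.4

94.4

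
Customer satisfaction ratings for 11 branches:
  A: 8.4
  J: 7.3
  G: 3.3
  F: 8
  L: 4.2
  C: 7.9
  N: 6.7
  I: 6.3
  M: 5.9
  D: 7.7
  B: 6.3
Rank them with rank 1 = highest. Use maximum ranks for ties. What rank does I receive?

Sorted (descending): 8.4, 8, 7.9, 7.7, 7.3, 6.7, 6.3, 6.3, 5.9, 4.2, 3.3
The 2 values of 6.3 occupy positions 7–8 → each gets rank 8.
I has value 6.3 → rank 8.

8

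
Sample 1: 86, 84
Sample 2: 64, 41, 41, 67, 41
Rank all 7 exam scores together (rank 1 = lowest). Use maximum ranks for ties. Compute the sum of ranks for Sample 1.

13

Sorted (ascending): 41, 41, 41, 64, 67, 84, 86
The 3 values of 41 occupy positions 1–3 → each gets rank 3.
Sample 1 values → pooled ranks: 86→7, 84→6
Rank sum = 7 + 6 = 13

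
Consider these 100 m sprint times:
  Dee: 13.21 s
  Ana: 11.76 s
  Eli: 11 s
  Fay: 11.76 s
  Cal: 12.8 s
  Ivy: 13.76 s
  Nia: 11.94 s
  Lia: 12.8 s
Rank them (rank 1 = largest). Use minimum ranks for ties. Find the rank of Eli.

Sorted (descending): 13.76, 13.21, 12.8, 12.8, 11.94, 11.76, 11.76, 11
The 2 values of 12.8 occupy positions 3–4 → each gets rank 3.
The 2 values of 11.76 occupy positions 6–7 → each gets rank 6.
Eli has value 11 s → rank 8.

8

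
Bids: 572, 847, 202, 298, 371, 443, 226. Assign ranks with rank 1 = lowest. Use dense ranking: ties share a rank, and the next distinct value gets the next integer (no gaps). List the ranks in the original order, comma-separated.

Sorted (ascending): 202, 226, 298, 371, 443, 572, 847
No ties — each value takes its position as its rank.

6, 7, 1, 3, 4, 5, 2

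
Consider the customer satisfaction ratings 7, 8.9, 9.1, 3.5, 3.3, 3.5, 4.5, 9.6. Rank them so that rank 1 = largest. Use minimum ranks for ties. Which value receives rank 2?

9.1

Sorted (descending): 9.6, 9.1, 8.9, 7, 4.5, 3.5, 3.5, 3.3
The 2 values of 3.5 occupy positions 6–7 → each gets rank 6.
Rank 2 → value 9.1.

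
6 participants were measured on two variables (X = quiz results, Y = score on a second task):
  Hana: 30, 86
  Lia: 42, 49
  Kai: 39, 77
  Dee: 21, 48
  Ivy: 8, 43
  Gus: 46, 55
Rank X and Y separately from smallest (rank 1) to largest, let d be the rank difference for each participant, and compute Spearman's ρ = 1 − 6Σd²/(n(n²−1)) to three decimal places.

0.486

Ranks of variable 1: 3, 5, 4, 2, 1, 6
Ranks of variable 2: 6, 3, 5, 2, 1, 4
d = r₁ − r₂: -3, 2, -1, 0, 0, 2
d²: 9, 4, 1, 0, 0, 4; Σd² = 18
ρ = 1 − 6·18/(6·35) = 1 − 108/210 = 0.486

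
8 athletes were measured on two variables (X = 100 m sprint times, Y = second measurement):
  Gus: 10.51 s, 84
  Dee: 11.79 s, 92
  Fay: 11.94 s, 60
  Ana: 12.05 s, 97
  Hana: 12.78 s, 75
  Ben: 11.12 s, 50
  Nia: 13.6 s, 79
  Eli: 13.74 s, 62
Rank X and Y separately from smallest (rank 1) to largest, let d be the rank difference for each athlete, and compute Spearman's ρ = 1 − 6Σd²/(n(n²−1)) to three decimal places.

-0.048

Ranks of variable 1: 1, 3, 4, 5, 6, 2, 7, 8
Ranks of variable 2: 6, 7, 2, 8, 4, 1, 5, 3
d = r₁ − r₂: -5, -4, 2, -3, 2, 1, 2, 5
d²: 25, 16, 4, 9, 4, 1, 4, 25; Σd² = 88
ρ = 1 − 6·88/(8·63) = 1 − 528/504 = -0.048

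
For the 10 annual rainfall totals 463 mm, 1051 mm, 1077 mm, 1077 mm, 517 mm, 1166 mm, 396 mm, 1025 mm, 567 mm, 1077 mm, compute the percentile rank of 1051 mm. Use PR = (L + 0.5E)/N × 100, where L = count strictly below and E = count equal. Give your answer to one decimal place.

N = 10.
Strictly below 1051: 5. Equal to 1051: 1.
PR = (5 + 0.5·1)/10 × 100 = 55.0

55.0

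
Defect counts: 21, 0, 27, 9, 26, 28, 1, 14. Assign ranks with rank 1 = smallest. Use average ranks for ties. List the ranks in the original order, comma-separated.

Sorted (ascending): 0, 1, 9, 14, 21, 26, 27, 28
No ties — each value takes its position as its rank.

5, 1, 7, 3, 6, 8, 2, 4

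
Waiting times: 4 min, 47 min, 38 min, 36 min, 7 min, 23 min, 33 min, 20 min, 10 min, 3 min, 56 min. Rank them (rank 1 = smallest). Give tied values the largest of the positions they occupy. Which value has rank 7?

Sorted (ascending): 3, 4, 7, 10, 20, 23, 33, 36, 38, 47, 56
No ties — each value takes its position as its rank.
Rank 7 → value 33.

33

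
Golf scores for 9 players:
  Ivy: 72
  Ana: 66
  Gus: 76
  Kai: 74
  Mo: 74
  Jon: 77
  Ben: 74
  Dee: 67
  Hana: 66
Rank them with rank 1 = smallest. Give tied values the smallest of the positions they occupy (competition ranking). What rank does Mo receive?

Sorted (ascending): 66, 66, 67, 72, 74, 74, 74, 76, 77
The 2 values of 66 occupy positions 1–2 → each gets rank 1.
The 3 values of 74 occupy positions 5–7 → each gets rank 5.
Mo has value 74 → rank 5.

5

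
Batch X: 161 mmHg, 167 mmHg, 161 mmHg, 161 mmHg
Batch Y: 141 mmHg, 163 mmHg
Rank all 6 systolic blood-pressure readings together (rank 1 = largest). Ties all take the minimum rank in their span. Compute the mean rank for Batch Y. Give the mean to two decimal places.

4.00

Sorted (descending): 167, 163, 161, 161, 161, 141
The 3 values of 161 occupy positions 3–5 → each gets rank 3.
Batch Y values → pooled ranks: 141→6, 163→2
Mean rank = (6 + 2) / 2 = 4.00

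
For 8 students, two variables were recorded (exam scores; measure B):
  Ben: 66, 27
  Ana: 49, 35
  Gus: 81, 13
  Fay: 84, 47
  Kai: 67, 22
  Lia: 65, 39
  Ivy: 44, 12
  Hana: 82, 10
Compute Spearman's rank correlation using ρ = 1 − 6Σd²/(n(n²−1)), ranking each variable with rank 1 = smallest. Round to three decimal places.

Ranks of variable 1: 4, 2, 6, 8, 5, 3, 1, 7
Ranks of variable 2: 5, 6, 3, 8, 4, 7, 2, 1
d = r₁ − r₂: -1, -4, 3, 0, 1, -4, -1, 6
d²: 1, 16, 9, 0, 1, 16, 1, 36; Σd² = 80
ρ = 1 − 6·80/(8·63) = 1 − 480/504 = 0.048

0.048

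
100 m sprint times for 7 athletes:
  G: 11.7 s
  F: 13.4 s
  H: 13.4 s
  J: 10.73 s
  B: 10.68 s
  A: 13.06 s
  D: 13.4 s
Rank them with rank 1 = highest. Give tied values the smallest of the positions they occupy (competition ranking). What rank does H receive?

Sorted (descending): 13.4, 13.4, 13.4, 13.06, 11.7, 10.73, 10.68
The 3 values of 13.4 occupy positions 1–3 → each gets rank 1.
H has value 13.4 s → rank 1.

1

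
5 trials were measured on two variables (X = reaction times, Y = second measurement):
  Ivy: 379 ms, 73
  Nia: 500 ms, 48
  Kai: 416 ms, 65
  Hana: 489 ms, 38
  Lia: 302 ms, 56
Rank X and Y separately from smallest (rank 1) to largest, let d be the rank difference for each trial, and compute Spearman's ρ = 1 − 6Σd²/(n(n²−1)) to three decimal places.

Ranks of variable 1: 2, 5, 3, 4, 1
Ranks of variable 2: 5, 2, 4, 1, 3
d = r₁ − r₂: -3, 3, -1, 3, -2
d²: 9, 9, 1, 9, 4; Σd² = 32
ρ = 1 − 6·32/(5·24) = 1 − 192/120 = -0.600

-0.600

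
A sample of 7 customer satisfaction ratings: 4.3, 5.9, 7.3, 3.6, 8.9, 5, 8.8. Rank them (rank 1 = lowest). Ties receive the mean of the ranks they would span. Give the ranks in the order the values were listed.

Sorted (ascending): 3.6, 4.3, 5, 5.9, 7.3, 8.8, 8.9
No ties — each value takes its position as its rank.

2, 4, 5, 1, 7, 3, 6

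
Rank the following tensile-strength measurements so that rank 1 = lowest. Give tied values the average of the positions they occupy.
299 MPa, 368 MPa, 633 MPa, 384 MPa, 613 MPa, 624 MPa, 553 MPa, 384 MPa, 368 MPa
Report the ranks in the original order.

1, 2.5, 9, 4.5, 7, 8, 6, 4.5, 2.5

Sorted (ascending): 299, 368, 368, 384, 384, 553, 613, 624, 633
The 2 values of 368 occupy positions 2–3 → average rank (2+3)/2 = 2.5.
The 2 values of 384 occupy positions 4–5 → average rank (4+5)/2 = 4.5.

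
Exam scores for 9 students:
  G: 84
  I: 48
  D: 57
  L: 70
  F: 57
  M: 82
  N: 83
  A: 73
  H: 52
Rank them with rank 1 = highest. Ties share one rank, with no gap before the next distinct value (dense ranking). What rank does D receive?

Sorted (descending): 84, 83, 82, 73, 70, 57, 57, 52, 48
The 2 values of 57 share dense rank 6.
Remaining distinct values take the next consecutive integers.
D has value 57 → rank 6.

6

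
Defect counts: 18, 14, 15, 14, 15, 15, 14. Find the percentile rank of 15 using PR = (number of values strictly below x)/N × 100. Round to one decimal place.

N = 7.
Strictly below 15: 3. Equal to 15: 3.
PR = 3/7 × 100 = 42.9

42.9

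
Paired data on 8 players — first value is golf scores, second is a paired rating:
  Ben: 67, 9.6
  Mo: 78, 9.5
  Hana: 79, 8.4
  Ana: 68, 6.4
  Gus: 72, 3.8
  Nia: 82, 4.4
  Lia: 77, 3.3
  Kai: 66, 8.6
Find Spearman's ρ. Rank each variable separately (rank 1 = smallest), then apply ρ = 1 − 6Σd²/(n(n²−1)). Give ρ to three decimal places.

Ranks of variable 1: 2, 6, 7, 3, 4, 8, 5, 1
Ranks of variable 2: 8, 7, 5, 4, 2, 3, 1, 6
d = r₁ − r₂: -6, -1, 2, -1, 2, 5, 4, -5
d²: 36, 1, 4, 1, 4, 25, 16, 25; Σd² = 112
ρ = 1 − 6·112/(8·63) = 1 − 672/504 = -0.333

-0.333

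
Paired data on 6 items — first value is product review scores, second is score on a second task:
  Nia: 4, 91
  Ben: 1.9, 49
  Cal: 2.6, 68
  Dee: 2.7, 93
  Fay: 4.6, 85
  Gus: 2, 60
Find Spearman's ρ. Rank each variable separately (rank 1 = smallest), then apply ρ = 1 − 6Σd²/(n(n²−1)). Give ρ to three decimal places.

0.771

Ranks of variable 1: 5, 1, 3, 4, 6, 2
Ranks of variable 2: 5, 1, 3, 6, 4, 2
d = r₁ − r₂: 0, 0, 0, -2, 2, 0
d²: 0, 0, 0, 4, 4, 0; Σd² = 8
ρ = 1 − 6·8/(6·35) = 1 − 48/210 = 0.771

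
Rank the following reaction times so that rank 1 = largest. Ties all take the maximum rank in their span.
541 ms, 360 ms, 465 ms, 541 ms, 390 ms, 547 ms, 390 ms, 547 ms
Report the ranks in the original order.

4, 8, 5, 4, 7, 2, 7, 2

Sorted (descending): 547, 547, 541, 541, 465, 390, 390, 360
The 2 values of 547 occupy positions 1–2 → each gets rank 2.
The 2 values of 541 occupy positions 3–4 → each gets rank 4.
The 2 values of 390 occupy positions 6–7 → each gets rank 7.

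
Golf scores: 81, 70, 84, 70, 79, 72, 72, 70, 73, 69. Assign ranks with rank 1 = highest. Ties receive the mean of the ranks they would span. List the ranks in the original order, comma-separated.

Sorted (descending): 84, 81, 79, 73, 72, 72, 70, 70, 70, 69
The 2 values of 72 occupy positions 5–6 → average rank (5+6)/2 = 5.5.
The 3 values of 70 occupy positions 7–9 → average rank 8.

2, 8, 1, 8, 3, 5.5, 5.5, 8, 4, 10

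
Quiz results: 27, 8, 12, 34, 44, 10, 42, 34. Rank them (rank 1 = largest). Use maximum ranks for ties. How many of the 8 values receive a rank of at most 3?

2

Sorted (descending): 44, 42, 34, 34, 27, 12, 10, 8
The 2 values of 34 occupy positions 3–4 → each gets rank 4.
Ranks ≤ 3: {1, 2} → 2 values.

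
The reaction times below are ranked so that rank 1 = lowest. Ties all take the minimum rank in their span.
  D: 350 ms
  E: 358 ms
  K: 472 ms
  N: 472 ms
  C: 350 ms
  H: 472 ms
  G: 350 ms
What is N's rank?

5

Sorted (ascending): 350, 350, 350, 358, 472, 472, 472
The 3 values of 350 occupy positions 1–3 → each gets rank 1.
The 3 values of 472 occupy positions 5–7 → each gets rank 5.
N has value 472 ms → rank 5.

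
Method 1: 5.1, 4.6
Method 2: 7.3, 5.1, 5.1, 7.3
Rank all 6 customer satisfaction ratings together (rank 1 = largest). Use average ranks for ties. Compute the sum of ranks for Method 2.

11

Sorted (descending): 7.3, 7.3, 5.1, 5.1, 5.1, 4.6
The 2 values of 7.3 occupy positions 1–2 → average rank (1+2)/2 = 1.5.
The 3 values of 5.1 occupy positions 3–5 → average rank 4.
Method 2 values → pooled ranks: 7.3→1.5, 5.1→4, 5.1→4, 7.3→1.5
Rank sum = 1.5 + 4 + 4 + 1.5 = 11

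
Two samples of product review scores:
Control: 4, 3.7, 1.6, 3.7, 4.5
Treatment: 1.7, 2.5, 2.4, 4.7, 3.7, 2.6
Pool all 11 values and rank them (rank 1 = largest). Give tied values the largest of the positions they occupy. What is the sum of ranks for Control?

28

Sorted (descending): 4.7, 4.5, 4, 3.7, 3.7, 3.7, 2.6, 2.5, 2.4, 1.7, 1.6
The 3 values of 3.7 occupy positions 4–6 → each gets rank 6.
Control values → pooled ranks: 4→3, 3.7→6, 1.6→11, 3.7→6, 4.5→2
Rank sum = 3 + 6 + 11 + 6 + 2 = 28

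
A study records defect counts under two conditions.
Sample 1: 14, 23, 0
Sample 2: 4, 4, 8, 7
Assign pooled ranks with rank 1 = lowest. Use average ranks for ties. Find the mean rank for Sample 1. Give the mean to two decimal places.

Sorted (ascending): 0, 4, 4, 7, 8, 14, 23
The 2 values of 4 occupy positions 2–3 → average rank (2+3)/2 = 2.5.
Sample 1 values → pooled ranks: 14→6, 23→7, 0→1
Mean rank = (6 + 7 + 1) / 3 = 4.67

4.67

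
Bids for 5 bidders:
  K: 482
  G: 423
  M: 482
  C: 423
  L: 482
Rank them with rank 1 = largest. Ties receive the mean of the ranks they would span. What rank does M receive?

2

Sorted (descending): 482, 482, 482, 423, 423
The 3 values of 482 occupy positions 1–3 → average rank 2.
The 2 values of 423 occupy positions 4–5 → average rank (4+5)/2 = 4.5.
M has value 482 → rank 2.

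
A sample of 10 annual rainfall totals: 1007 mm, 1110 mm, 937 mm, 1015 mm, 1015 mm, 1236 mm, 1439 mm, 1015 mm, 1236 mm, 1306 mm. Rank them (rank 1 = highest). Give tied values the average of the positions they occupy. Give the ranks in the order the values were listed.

9, 5, 10, 7, 7, 3.5, 1, 7, 3.5, 2

Sorted (descending): 1439, 1306, 1236, 1236, 1110, 1015, 1015, 1015, 1007, 937
The 2 values of 1236 occupy positions 3–4 → average rank (3+4)/2 = 3.5.
The 3 values of 1015 occupy positions 6–8 → average rank 7.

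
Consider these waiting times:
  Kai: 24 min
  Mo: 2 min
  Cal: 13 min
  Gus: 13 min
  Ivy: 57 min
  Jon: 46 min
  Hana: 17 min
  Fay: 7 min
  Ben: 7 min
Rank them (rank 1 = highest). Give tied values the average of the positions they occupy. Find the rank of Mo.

9

Sorted (descending): 57, 46, 24, 17, 13, 13, 7, 7, 2
The 2 values of 13 occupy positions 5–6 → average rank (5+6)/2 = 5.5.
The 2 values of 7 occupy positions 7–8 → average rank (7+8)/2 = 7.5.
Mo has value 2 min → rank 9.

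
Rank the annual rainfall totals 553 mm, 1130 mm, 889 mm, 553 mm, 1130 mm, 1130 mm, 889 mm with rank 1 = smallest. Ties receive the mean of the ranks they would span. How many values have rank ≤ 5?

4

Sorted (ascending): 553, 553, 889, 889, 1130, 1130, 1130
The 2 values of 553 occupy positions 1–2 → average rank (1+2)/2 = 1.5.
The 2 values of 889 occupy positions 3–4 → average rank (3+4)/2 = 3.5.
The 3 values of 1130 occupy positions 5–7 → average rank 6.
Ranks ≤ 5: {1.5, 1.5, 3.5, 3.5} → 4 values.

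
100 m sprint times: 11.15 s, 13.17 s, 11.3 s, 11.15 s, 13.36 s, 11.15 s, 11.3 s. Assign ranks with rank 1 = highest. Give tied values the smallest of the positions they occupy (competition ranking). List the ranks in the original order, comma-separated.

5, 2, 3, 5, 1, 5, 3

Sorted (descending): 13.36, 13.17, 11.3, 11.3, 11.15, 11.15, 11.15
The 2 values of 11.3 occupy positions 3–4 → each gets rank 3.
The 3 values of 11.15 occupy positions 5–7 → each gets rank 5.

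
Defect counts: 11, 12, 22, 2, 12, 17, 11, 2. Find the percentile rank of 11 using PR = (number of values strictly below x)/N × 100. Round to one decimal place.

N = 8.
Strictly below 11: 2. Equal to 11: 2.
PR = 2/8 × 100 = 25.0

25.0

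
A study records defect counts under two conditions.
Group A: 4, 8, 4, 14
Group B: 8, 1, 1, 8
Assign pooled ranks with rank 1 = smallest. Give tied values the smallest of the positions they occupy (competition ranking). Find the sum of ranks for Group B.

Sorted (ascending): 1, 1, 4, 4, 8, 8, 8, 14
The 2 values of 1 occupy positions 1–2 → each gets rank 1.
The 2 values of 4 occupy positions 3–4 → each gets rank 3.
The 3 values of 8 occupy positions 5–7 → each gets rank 5.
Group B values → pooled ranks: 8→5, 1→1, 1→1, 8→5
Rank sum = 5 + 1 + 1 + 5 = 12

12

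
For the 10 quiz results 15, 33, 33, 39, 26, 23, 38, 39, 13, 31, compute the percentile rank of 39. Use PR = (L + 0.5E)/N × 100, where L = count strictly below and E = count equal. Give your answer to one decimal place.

N = 10.
Strictly below 39: 8. Equal to 39: 2.
PR = (8 + 0.5·2)/10 × 100 = 90.0

90.0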